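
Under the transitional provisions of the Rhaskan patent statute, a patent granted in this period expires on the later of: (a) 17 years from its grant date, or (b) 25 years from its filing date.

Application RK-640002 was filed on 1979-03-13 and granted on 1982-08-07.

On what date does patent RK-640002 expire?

March 13, 2004

(a) grant + 17 years → 7 August 1999.
(b) filing + 25 years → 13 March 2004.
Later of the two: 13 March 2004.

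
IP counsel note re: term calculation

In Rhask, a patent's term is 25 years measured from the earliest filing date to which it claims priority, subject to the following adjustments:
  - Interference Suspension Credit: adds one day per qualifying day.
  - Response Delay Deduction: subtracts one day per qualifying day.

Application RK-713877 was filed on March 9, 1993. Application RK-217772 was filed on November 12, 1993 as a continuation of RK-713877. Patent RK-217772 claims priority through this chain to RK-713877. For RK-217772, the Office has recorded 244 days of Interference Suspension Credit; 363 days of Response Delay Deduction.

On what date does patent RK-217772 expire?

November 10, 2017

Earliest priority filing: 9 March 1993.
Base term: 9 March 1993 + 25 years → 9 March 2018.
Interference Suspension Credit: +244 days → 8 November 2018.
Response Delay Deduction: −363 days → 10 November 2017.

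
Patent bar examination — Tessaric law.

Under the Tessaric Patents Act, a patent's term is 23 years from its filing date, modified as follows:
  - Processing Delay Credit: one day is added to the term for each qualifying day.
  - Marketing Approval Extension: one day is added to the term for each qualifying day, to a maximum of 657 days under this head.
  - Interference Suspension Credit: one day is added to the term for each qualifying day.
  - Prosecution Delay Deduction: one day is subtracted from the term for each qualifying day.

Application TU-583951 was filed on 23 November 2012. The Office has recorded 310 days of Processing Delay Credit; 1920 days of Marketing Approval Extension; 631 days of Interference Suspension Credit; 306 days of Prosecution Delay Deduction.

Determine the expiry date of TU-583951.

Base term: filing date + 23 years → 23 November 2035.
Processing Delay Credit: +310 days → 28 September 2036.
Marketing Approval Extension: 1920 days claimed exceeds the 657-day cap, so +657 days → 17 July 2038.
Interference Suspension Credit: +631 days → 8 April 2040.
Prosecution Delay Deduction: −306 days → 7 June 2039.

June 7, 2039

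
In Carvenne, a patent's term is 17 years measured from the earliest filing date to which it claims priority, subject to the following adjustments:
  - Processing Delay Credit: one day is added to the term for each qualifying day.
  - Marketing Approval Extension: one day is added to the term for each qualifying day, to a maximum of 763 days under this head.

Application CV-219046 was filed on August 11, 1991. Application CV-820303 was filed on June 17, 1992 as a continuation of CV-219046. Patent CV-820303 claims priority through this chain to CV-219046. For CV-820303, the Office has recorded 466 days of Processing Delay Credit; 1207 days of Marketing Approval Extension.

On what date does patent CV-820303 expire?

Earliest priority filing: 11 August 1991.
Base term: 11 August 1991 + 17 years → 11 August 2008.
Processing Delay Credit: +466 days → 20 November 2009.
Marketing Approval Extension: 1207 days claimed exceeds the 763-day cap, so +763 days → 23 December 2011.

December 23, 2011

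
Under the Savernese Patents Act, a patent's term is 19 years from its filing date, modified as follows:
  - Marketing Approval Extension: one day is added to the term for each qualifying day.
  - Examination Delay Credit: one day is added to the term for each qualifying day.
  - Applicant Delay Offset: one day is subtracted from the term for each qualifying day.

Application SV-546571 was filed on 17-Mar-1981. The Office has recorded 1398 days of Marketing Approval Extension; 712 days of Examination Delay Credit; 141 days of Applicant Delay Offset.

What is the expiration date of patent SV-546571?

August 7, 2005

Base term: filing date + 19 years → 17 March 2000.
Marketing Approval Extension: +1398 days → 14 January 2004.
Examination Delay Credit: +712 days → 26 December 2005.
Applicant Delay Offset: −141 days → 7 August 2005.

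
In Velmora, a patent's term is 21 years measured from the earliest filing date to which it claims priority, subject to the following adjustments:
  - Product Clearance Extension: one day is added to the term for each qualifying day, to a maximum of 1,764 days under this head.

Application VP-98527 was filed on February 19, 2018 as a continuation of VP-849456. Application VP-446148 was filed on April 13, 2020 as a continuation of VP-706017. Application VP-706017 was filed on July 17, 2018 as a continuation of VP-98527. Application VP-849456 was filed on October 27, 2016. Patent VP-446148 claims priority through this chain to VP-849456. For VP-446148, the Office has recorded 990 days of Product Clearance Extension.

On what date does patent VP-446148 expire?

2040-07-13

Earliest priority filing: 27 October 2016.
Base term: 27 October 2016 + 21 years → 27 October 2037.
Product Clearance Extension: 990 days (within the 1764-day cap) → +990 days → 13 July 2040.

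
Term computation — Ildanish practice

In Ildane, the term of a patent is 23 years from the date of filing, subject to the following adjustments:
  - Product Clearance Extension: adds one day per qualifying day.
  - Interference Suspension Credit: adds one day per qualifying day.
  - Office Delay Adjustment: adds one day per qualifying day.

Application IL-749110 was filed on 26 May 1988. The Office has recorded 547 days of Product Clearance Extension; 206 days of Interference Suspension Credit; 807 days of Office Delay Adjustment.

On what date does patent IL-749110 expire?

2015-09-02

Base term: filing date + 23 years → 26 May 2011.
Product Clearance Extension: +547 days → 23 November 2012.
Interference Suspension Credit: +206 days → 17 June 2013.
Office Delay Adjustment: +807 days → 2 September 2015.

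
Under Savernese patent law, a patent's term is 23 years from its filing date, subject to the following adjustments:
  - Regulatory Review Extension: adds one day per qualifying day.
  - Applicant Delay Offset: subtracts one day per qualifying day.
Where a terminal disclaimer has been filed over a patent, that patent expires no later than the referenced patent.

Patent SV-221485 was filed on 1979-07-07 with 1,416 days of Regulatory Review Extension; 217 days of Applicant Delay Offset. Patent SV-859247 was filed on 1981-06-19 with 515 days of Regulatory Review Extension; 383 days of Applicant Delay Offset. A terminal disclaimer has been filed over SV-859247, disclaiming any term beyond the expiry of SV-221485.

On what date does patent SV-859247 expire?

2004-10-29

Natural term of SV-859247:
  Base: filing + 23 years → 19 June 2004.
  Regulatory Review Extension: +515 days → 16 November 2005.
  Applicant Delay Offset: −383 days → 29 October 2004.
Expiry of referenced patent SV-221485:
  Base: filing + 23 years → 7 July 2002.
  Regulatory Review Extension: +1416 days → 23 May 2006.
  Applicant Delay Offset: −217 days → 18 October 2005.
Terminal disclaimer: SV-859247 expires on the earlier of 29 October 2004 and 18 October 2005.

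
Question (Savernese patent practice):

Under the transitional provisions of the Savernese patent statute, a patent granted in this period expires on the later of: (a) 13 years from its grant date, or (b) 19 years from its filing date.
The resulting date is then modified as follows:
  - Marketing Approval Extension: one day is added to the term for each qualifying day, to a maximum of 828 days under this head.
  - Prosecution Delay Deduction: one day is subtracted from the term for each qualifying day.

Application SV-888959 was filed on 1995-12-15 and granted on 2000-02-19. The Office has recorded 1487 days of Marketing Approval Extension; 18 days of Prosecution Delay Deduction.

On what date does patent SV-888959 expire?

(a) grant + 13 years → 19 February 2013.
(b) filing + 19 years → 15 December 2014.
Later of the two: 15 December 2014.
Marketing Approval Extension: 1487 days claimed exceeds the 828-day cap, so +828 days → 22 March 2017.
Prosecution Delay Deduction: −18 days → 4 March 2017.

March 4, 2017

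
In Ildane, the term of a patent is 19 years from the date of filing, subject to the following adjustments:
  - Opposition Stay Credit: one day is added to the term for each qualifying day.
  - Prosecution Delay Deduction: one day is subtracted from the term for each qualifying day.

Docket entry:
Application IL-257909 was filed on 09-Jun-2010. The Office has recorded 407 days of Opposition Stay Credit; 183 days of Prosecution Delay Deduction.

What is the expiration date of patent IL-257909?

Base term: filing date + 19 years → 9 June 2029.
Opposition Stay Credit: +407 days → 21 July 2030.
Prosecution Delay Deduction: −183 days → 19 January 2030.

January 19, 2030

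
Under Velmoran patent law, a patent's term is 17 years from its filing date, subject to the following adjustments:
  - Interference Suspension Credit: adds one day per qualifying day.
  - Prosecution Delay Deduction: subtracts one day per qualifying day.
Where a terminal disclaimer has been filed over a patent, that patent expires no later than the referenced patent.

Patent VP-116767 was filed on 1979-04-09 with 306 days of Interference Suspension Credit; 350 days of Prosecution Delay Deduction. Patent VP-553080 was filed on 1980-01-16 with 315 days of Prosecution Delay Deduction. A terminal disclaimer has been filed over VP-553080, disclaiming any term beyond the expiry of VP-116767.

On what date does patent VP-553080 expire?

February 25, 1996

Natural term of VP-553080:
  Base: filing + 17 years → 16 January 1997.
  Prosecution Delay Deduction: −315 days → 7 March 1996.
Expiry of referenced patent VP-116767:
  Base: filing + 17 years → 9 April 1996.
  Interference Suspension Credit: +306 days → 9 February 1997.
  Prosecution Delay Deduction: −350 days → 25 February 1996.
Terminal disclaimer: VP-553080 expires on the earlier of 7 March 1996 and 25 February 1996.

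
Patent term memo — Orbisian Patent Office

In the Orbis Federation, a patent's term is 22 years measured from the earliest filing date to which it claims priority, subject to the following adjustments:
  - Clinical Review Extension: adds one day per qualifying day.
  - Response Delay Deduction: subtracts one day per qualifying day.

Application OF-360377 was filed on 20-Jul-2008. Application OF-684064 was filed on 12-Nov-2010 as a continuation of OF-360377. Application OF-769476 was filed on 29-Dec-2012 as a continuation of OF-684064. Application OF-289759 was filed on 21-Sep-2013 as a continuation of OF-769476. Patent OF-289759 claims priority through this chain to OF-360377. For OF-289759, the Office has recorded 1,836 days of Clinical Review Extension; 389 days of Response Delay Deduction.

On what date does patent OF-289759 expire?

2034-07-06

Earliest priority filing: 20 July 2008.
Base term: 20 July 2008 + 22 years → 20 July 2030.
Clinical Review Extension: +1836 days → 30 July 2035.
Response Delay Deduction: −389 days → 6 July 2034.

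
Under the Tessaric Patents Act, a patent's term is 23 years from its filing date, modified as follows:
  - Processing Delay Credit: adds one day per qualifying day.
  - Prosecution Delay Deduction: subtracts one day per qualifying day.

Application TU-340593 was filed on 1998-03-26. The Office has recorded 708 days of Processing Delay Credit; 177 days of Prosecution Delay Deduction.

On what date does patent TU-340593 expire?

2022-09-08

Base term: filing date + 23 years → 26 March 2021.
Processing Delay Credit: +708 days → 4 March 2023.
Prosecution Delay Deduction: −177 days → 8 September 2022.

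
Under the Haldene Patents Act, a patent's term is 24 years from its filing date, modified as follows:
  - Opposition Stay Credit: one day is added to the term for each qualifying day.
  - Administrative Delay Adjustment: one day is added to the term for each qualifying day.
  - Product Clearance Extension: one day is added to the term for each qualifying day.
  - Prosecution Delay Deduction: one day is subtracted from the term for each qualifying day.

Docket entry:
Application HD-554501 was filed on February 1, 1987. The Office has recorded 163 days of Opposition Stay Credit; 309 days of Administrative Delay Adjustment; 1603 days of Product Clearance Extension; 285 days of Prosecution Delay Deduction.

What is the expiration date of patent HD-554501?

Base term: filing date + 24 years → 1 February 2011.
Opposition Stay Credit: +163 days → 14 July 2011.
Administrative Delay Adjustment: +309 days → 18 May 2012.
Product Clearance Extension: +1603 days → 7 October 2016.
Prosecution Delay Deduction: −285 days → 27 December 2015.

December 27, 2015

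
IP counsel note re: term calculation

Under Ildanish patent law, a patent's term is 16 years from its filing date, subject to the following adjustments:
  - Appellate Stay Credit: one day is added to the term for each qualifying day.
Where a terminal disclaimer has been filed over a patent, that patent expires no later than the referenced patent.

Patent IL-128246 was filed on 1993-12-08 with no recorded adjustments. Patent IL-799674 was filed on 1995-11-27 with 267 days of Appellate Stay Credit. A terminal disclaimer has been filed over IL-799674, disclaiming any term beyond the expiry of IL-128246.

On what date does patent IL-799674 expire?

Natural term of IL-799674:
  Base: filing + 16 years → 27 November 2011.
  Appellate Stay Credit: +267 days → 20 August 2012.
Expiry of referenced patent IL-128246:
  Base: filing + 16 years → 8 December 2009.
Terminal disclaimer: IL-799674 expires on the earlier of 20 August 2012 and 8 December 2009.

2009-12-08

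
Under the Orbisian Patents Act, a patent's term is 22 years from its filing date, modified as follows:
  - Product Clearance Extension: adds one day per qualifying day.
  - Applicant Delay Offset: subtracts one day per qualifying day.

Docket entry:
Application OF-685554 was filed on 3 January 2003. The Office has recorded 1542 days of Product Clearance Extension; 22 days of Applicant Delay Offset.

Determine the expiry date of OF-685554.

Base term: filing date + 22 years → 3 January 2025.
Product Clearance Extension: +1542 days → 25 March 2029.
Applicant Delay Offset: −22 days → 3 March 2029.

March 3, 2029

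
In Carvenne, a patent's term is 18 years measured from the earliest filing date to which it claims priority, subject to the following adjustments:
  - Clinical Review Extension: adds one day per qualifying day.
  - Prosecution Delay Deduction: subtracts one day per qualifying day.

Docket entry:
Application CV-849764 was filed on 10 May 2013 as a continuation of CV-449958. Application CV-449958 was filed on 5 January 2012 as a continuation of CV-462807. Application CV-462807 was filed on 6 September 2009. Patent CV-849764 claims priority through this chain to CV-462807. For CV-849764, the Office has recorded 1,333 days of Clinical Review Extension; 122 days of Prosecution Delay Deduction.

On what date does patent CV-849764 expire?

December 30, 2030

Earliest priority filing: 6 September 2009.
Base term: 6 September 2009 + 18 years → 6 September 2027.
Clinical Review Extension: +1333 days → 1 May 2031.
Prosecution Delay Deduction: −122 days → 30 December 2030.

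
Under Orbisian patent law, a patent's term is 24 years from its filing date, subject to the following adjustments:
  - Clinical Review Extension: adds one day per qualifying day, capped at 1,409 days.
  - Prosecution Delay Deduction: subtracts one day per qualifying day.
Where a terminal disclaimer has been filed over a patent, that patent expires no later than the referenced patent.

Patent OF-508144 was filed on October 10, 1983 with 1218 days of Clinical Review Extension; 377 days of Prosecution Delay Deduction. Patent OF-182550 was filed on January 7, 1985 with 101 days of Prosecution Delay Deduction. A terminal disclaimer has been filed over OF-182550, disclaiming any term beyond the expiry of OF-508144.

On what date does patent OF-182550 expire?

2008-09-28

Natural term of OF-182550:
  Base: filing + 24 years → 7 January 2009.
  Prosecution Delay Deduction: −101 days → 28 September 2008.
Expiry of referenced patent OF-508144:
  Base: filing + 24 years → 10 October 2007.
  Clinical Review Extension: 1218 days (within the 1409-day cap) → +1218 days → 9 February 2011.
  Prosecution Delay Deduction: −377 days → 28 January 2010.
Terminal disclaimer: OF-182550 expires on the earlier of 28 September 2008 and 28 January 2010.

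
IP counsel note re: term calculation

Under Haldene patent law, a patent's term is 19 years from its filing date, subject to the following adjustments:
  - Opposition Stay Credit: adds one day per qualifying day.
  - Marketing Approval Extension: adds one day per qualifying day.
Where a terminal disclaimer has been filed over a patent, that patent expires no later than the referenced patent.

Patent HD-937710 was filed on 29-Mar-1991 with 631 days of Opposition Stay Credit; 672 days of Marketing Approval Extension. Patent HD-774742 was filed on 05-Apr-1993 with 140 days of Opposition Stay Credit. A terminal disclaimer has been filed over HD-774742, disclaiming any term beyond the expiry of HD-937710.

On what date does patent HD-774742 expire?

Natural term of HD-774742:
  Base: filing + 19 years → 5 April 2012.
  Opposition Stay Credit: +140 days → 23 August 2012.
Expiry of referenced patent HD-937710:
  Base: filing + 19 years → 29 March 2010.
  Opposition Stay Credit: +631 days → 20 December 2011.
  Marketing Approval Extension: +672 days → 22 October 2013.
Terminal disclaimer: HD-774742 expires on the earlier of 23 August 2012 and 22 October 2013.

August 23, 2012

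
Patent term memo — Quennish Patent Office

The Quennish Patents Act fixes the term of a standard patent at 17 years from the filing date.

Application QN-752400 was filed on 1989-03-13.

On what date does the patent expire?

2006-03-13

Filing date + 17 years → 13 March 2006.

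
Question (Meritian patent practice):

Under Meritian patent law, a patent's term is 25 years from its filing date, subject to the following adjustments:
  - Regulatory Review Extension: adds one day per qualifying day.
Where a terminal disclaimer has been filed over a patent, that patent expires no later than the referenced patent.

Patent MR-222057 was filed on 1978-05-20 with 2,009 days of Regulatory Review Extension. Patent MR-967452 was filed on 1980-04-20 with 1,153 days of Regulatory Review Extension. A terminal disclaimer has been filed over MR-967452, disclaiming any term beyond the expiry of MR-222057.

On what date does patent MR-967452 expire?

Natural term of MR-967452:
  Base: filing + 25 years → 20 April 2005.
  Regulatory Review Extension: +1153 days → 16 June 2008.
Expiry of referenced patent MR-222057:
  Base: filing + 25 years → 20 May 2003.
  Regulatory Review Extension: +2009 days → 18 November 2008.
Terminal disclaimer: MR-967452 expires on the earlier of 16 June 2008 and 18 November 2008.

June 16, 2008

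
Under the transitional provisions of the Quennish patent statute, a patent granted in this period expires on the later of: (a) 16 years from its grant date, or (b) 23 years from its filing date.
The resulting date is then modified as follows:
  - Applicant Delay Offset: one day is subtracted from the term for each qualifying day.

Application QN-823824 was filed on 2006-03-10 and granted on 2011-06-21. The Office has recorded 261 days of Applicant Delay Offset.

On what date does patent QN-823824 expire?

(a) grant + 16 years → 21 June 2027.
(b) filing + 23 years → 10 March 2029.
Later of the two: 10 March 2029.
Applicant Delay Offset: −261 days → 22 June 2028.

2028-06-22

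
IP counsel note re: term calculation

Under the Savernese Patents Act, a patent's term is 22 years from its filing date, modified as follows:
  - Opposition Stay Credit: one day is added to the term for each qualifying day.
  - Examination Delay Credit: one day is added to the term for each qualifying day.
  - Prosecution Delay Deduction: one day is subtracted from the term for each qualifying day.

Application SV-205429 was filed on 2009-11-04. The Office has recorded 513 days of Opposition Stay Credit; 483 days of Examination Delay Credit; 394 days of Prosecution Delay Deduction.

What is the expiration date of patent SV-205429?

Base term: filing date + 22 years → 4 November 2031.
Opposition Stay Credit: +513 days → 31 March 2033.
Examination Delay Credit: +483 days → 27 July 2034.
Prosecution Delay Deduction: −394 days → 28 June 2033.

June 28, 2033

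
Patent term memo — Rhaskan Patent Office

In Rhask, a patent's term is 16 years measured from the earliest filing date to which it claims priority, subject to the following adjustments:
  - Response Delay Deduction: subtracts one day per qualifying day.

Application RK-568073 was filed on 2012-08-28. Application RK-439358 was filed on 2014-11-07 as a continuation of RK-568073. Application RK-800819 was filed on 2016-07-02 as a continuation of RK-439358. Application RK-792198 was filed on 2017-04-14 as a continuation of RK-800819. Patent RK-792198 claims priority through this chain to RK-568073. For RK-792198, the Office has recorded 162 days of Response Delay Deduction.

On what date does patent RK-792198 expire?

March 19, 2028

Earliest priority filing: 28 August 2012.
Base term: 28 August 2012 + 16 years → 28 August 2028.
Response Delay Deduction: −162 days → 19 March 2028.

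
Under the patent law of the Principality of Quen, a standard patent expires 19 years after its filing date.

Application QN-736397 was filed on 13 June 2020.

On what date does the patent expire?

2039-06-13

Filing date + 19 years → 13 June 2039.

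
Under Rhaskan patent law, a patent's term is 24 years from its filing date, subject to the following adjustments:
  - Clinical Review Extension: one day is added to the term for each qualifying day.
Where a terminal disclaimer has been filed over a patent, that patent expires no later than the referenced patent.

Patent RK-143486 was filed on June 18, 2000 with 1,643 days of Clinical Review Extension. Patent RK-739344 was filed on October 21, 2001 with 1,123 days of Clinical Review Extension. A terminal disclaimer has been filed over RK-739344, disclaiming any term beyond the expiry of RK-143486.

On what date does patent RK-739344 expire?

Natural term of RK-739344:
  Base: filing + 24 years → 21 October 2025.
  Clinical Review Extension: +1123 days → 17 November 2028.
Expiry of referenced patent RK-143486:
  Base: filing + 24 years → 18 June 2024.
  Clinical Review Extension: +1643 days → 17 December 2028.
Terminal disclaimer: RK-739344 expires on the earlier of 17 November 2028 and 17 December 2028.

2028-11-17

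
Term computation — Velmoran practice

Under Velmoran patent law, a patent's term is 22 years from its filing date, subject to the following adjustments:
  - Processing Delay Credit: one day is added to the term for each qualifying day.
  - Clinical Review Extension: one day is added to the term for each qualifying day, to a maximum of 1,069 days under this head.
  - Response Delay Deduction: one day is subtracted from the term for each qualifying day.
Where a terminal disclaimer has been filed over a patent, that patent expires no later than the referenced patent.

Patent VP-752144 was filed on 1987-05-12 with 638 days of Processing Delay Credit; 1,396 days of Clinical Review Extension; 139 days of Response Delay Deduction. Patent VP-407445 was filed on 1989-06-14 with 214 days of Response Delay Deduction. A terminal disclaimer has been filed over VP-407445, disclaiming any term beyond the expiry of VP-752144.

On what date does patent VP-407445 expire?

Natural term of VP-407445:
  Base: filing + 22 years → 14 June 2011.
  Response Delay Deduction: −214 days → 12 November 2010.
Expiry of referenced patent VP-752144:
  Base: filing + 22 years → 12 May 2009.
  Processing Delay Credit: +638 days → 9 February 2011.
  Clinical Review Extension: 1396 days claimed exceeds the 1069-day cap, so +1069 days → 13 January 2014.
  Response Delay Deduction: −139 days → 27 August 2013.
Terminal disclaimer: VP-407445 expires on the earlier of 12 November 2010 and 27 August 2013.

November 12, 2010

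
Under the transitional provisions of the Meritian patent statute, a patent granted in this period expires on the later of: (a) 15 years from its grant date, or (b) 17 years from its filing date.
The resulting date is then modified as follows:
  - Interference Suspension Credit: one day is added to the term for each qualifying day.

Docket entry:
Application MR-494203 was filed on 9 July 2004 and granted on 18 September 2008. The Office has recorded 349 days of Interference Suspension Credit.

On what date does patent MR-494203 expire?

(a) grant + 15 years → 18 September 2023.
(b) filing + 17 years → 9 July 2021.
Later of the two: 18 September 2023.
Interference Suspension Credit: +349 days → 1 September 2024.

September 1, 2024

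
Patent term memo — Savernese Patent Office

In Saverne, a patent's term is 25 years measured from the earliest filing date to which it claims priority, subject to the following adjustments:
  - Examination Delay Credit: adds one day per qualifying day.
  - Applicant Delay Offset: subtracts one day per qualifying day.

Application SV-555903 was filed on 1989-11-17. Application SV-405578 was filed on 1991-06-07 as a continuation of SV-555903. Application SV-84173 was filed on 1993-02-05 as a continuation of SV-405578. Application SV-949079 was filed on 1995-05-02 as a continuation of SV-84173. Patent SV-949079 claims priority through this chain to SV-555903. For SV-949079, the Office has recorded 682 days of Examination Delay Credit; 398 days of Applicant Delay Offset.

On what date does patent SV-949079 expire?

2015-08-28

Earliest priority filing: 17 November 1989.
Base term: 17 November 1989 + 25 years → 17 November 2014.
Examination Delay Credit: +682 days → 29 September 2016.
Applicant Delay Offset: −398 days → 28 August 2015.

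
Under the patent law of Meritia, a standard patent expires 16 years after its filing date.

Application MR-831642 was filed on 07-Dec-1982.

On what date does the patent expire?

1998-12-07

Filing date + 16 years → 7 December 1998.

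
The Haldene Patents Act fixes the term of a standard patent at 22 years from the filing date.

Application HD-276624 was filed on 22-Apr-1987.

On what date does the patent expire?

2009-04-22

Filing date + 22 years → 22 April 2009.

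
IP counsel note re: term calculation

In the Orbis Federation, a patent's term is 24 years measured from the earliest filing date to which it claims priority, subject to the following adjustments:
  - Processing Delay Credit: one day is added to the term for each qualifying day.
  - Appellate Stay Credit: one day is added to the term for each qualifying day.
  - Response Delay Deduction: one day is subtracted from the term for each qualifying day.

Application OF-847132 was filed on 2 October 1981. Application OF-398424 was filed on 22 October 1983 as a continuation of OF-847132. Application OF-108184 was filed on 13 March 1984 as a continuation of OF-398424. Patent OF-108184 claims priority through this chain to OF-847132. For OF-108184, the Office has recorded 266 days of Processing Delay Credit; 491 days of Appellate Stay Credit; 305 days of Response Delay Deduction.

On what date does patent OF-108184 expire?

Earliest priority filing: 2 October 1981.
Base term: 2 October 1981 + 24 years → 2 October 2005.
Processing Delay Credit: +266 days → 25 June 2006.
Appellate Stay Credit: +491 days → 29 October 2007.
Response Delay Deduction: −305 days → 28 December 2006.

December 28, 2006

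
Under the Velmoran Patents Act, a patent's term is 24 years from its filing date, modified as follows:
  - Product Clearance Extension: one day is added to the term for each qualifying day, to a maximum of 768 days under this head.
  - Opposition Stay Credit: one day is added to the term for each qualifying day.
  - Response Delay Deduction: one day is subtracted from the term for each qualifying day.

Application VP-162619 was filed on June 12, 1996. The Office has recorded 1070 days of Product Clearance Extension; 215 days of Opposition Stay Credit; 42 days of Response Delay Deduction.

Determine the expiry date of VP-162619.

January 9, 2023

Base term: filing date + 24 years → 12 June 2020.
Product Clearance Extension: 1070 days claimed exceeds the 768-day cap, so +768 days → 20 July 2022.
Opposition Stay Credit: +215 days → 20 February 2023.
Response Delay Deduction: −42 days → 9 January 2023.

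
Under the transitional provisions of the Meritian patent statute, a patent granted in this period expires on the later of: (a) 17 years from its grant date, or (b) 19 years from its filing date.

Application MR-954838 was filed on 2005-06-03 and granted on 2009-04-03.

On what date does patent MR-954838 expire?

(a) grant + 17 years → 3 April 2026.
(b) filing + 19 years → 3 June 2024.
Later of the two: 3 April 2026.

2026-04-03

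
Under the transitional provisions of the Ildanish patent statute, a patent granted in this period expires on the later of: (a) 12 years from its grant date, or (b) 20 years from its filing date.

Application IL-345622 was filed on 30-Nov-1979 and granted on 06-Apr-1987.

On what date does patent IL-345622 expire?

November 30, 1999

(a) grant + 12 years → 6 April 1999.
(b) filing + 20 years → 30 November 1999.
Later of the two: 30 November 1999.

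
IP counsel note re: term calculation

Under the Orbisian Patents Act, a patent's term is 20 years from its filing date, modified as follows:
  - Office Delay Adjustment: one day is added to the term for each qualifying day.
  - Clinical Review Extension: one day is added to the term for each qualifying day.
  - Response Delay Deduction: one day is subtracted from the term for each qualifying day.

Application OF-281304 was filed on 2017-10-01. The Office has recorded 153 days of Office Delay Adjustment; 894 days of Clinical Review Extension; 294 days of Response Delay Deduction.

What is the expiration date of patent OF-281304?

2039-10-24

Base term: filing date + 20 years → 1 October 2037.
Office Delay Adjustment: +153 days → 3 March 2038.
Clinical Review Extension: +894 days → 13 August 2040.
Response Delay Deduction: −294 days → 24 October 2039.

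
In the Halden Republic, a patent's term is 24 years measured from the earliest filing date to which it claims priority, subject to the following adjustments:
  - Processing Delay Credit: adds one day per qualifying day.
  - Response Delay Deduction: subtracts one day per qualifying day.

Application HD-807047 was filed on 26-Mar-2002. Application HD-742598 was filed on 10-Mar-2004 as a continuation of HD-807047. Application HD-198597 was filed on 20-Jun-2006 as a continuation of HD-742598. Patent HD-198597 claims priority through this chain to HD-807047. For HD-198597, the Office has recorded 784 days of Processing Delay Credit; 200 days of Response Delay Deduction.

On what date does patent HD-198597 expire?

2027-10-31

Earliest priority filing: 26 March 2002.
Base term: 26 March 2002 + 24 years → 26 March 2026.
Processing Delay Credit: +784 days → 18 May 2028.
Response Delay Deduction: −200 days → 31 October 2027.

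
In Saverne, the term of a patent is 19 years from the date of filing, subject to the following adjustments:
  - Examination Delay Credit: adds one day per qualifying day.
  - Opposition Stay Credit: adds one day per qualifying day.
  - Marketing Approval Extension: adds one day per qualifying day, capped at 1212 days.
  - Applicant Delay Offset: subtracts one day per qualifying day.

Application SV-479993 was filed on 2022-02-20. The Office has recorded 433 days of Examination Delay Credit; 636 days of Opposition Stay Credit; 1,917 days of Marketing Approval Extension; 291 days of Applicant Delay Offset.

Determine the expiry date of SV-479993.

2046-08-03

Base term: filing date + 19 years → 20 February 2041.
Examination Delay Credit: +433 days → 29 April 2042.
Opposition Stay Credit: +636 days → 25 January 2044.
Marketing Approval Extension: 1917 days claimed exceeds the 1212-day cap, so +1212 days → 21 May 2047.
Applicant Delay Offset: −291 days → 3 August 2046.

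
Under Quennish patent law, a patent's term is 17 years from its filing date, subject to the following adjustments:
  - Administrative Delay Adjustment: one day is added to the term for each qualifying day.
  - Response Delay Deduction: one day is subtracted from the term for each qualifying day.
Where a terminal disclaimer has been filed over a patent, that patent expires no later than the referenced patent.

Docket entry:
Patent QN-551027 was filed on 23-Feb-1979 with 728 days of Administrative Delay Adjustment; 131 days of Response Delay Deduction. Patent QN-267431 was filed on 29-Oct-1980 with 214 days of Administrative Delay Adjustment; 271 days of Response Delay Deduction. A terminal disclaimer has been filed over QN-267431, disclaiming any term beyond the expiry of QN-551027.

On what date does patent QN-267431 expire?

September 2, 1997

Natural term of QN-267431:
  Base: filing + 17 years → 29 October 1997.
  Administrative Delay Adjustment: +214 days → 31 May 1998.
  Response Delay Deduction: −271 days → 2 September 1997.
Expiry of referenced patent QN-551027:
  Base: filing + 17 years → 23 February 1996.
  Administrative Delay Adjustment: +728 days → 20 February 1998.
  Response Delay Deduction: −131 days → 12 October 1997.
Terminal disclaimer: QN-267431 expires on the earlier of 2 September 1997 and 12 October 1997.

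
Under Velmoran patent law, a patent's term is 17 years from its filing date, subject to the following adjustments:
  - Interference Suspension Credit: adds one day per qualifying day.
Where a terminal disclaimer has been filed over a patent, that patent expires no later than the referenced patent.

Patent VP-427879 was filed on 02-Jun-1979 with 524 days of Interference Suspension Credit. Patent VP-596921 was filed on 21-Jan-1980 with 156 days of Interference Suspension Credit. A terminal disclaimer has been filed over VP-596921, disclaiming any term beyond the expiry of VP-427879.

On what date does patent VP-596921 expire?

June 26, 1997

Natural term of VP-596921:
  Base: filing + 17 years → 21 January 1997.
  Interference Suspension Credit: +156 days → 26 June 1997.
Expiry of referenced patent VP-427879:
  Base: filing + 17 years → 2 June 1996.
  Interference Suspension Credit: +524 days → 8 November 1997.
Terminal disclaimer: VP-596921 expires on the earlier of 26 June 1997 and 8 November 1997.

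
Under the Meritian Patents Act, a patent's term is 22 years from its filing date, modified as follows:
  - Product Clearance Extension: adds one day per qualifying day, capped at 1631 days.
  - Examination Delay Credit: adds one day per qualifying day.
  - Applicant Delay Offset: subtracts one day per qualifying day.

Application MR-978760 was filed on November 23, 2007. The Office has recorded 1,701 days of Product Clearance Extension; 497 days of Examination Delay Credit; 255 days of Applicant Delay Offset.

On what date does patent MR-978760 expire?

January 9, 2035

Base term: filing date + 22 years → 23 November 2029.
Product Clearance Extension: 1701 days claimed exceeds the 1631-day cap, so +1631 days → 12 May 2034.
Examination Delay Credit: +497 days → 21 September 2035.
Applicant Delay Offset: −255 days → 9 January 2035.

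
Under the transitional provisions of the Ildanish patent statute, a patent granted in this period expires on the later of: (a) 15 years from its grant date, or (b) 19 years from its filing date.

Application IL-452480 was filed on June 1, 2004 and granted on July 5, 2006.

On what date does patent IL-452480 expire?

(a) grant + 15 years → 5 July 2021.
(b) filing + 19 years → 1 June 2023.
Later of the two: 1 June 2023.

2023-06-01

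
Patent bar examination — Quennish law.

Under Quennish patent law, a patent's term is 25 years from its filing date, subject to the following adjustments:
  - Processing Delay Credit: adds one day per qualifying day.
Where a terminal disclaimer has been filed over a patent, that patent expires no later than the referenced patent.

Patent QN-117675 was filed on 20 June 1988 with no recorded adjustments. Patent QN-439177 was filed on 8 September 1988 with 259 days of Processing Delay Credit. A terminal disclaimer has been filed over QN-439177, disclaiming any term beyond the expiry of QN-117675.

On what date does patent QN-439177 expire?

Natural term of QN-439177:
  Base: filing + 25 years → 8 September 2013.
  Processing Delay Credit: +259 days → 25 May 2014.
Expiry of referenced patent QN-117675:
  Base: filing + 25 years → 20 June 2013.
Terminal disclaimer: QN-439177 expires on the earlier of 25 May 2014 and 20 June 2013.

2013-06-20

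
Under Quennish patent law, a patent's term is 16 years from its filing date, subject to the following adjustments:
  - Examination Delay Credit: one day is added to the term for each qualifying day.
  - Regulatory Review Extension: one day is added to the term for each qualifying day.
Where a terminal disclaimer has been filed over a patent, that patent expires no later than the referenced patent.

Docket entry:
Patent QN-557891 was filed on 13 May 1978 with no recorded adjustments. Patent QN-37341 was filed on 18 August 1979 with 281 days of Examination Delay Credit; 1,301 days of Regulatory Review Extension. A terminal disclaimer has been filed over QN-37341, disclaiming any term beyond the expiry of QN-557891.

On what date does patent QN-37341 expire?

Natural term of QN-37341:
  Base: filing + 16 years → 18 August 1995.
  Examination Delay Credit: +281 days → 25 May 1996.
  Regulatory Review Extension: +1301 days → 17 December 1999.
Expiry of referenced patent QN-557891:
  Base: filing + 16 years → 13 May 1994.
Terminal disclaimer: QN-37341 expires on the earlier of 17 December 1999 and 13 May 1994.

May 13, 1994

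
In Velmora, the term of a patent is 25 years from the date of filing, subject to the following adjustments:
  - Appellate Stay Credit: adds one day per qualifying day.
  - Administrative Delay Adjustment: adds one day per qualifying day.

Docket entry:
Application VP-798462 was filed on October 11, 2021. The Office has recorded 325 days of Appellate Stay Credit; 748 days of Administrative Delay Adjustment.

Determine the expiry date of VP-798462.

Base term: filing date + 25 years → 11 October 2046.
Appellate Stay Credit: +325 days → 1 September 2047.
Administrative Delay Adjustment: +748 days → 18 September 2049.

2049-09-18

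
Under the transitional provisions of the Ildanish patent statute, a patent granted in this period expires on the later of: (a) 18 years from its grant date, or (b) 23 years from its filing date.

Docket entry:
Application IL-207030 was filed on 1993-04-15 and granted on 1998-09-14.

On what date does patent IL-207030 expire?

2016-09-14

(a) grant + 18 years → 14 September 2016.
(b) filing + 23 years → 15 April 2016.
Later of the two: 14 September 2016.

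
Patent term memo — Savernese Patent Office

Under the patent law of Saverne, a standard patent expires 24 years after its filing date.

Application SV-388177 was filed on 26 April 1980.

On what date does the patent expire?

Filing date + 24 years → 26 April 2004.

2004-04-26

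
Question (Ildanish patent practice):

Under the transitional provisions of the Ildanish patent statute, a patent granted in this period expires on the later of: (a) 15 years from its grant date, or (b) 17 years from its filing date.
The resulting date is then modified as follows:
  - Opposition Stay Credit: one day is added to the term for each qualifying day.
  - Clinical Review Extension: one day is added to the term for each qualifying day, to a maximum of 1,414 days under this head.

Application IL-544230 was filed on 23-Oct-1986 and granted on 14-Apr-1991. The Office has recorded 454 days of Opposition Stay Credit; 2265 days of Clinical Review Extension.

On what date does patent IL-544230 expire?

2011-05-26

(a) grant + 15 years → 14 April 2006.
(b) filing + 17 years → 23 October 2003.
Later of the two: 14 April 2006.
Opposition Stay Credit: +454 days → 12 July 2007.
Clinical Review Extension: 2265 days claimed exceeds the 1414-day cap, so +1414 days → 26 May 2011.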